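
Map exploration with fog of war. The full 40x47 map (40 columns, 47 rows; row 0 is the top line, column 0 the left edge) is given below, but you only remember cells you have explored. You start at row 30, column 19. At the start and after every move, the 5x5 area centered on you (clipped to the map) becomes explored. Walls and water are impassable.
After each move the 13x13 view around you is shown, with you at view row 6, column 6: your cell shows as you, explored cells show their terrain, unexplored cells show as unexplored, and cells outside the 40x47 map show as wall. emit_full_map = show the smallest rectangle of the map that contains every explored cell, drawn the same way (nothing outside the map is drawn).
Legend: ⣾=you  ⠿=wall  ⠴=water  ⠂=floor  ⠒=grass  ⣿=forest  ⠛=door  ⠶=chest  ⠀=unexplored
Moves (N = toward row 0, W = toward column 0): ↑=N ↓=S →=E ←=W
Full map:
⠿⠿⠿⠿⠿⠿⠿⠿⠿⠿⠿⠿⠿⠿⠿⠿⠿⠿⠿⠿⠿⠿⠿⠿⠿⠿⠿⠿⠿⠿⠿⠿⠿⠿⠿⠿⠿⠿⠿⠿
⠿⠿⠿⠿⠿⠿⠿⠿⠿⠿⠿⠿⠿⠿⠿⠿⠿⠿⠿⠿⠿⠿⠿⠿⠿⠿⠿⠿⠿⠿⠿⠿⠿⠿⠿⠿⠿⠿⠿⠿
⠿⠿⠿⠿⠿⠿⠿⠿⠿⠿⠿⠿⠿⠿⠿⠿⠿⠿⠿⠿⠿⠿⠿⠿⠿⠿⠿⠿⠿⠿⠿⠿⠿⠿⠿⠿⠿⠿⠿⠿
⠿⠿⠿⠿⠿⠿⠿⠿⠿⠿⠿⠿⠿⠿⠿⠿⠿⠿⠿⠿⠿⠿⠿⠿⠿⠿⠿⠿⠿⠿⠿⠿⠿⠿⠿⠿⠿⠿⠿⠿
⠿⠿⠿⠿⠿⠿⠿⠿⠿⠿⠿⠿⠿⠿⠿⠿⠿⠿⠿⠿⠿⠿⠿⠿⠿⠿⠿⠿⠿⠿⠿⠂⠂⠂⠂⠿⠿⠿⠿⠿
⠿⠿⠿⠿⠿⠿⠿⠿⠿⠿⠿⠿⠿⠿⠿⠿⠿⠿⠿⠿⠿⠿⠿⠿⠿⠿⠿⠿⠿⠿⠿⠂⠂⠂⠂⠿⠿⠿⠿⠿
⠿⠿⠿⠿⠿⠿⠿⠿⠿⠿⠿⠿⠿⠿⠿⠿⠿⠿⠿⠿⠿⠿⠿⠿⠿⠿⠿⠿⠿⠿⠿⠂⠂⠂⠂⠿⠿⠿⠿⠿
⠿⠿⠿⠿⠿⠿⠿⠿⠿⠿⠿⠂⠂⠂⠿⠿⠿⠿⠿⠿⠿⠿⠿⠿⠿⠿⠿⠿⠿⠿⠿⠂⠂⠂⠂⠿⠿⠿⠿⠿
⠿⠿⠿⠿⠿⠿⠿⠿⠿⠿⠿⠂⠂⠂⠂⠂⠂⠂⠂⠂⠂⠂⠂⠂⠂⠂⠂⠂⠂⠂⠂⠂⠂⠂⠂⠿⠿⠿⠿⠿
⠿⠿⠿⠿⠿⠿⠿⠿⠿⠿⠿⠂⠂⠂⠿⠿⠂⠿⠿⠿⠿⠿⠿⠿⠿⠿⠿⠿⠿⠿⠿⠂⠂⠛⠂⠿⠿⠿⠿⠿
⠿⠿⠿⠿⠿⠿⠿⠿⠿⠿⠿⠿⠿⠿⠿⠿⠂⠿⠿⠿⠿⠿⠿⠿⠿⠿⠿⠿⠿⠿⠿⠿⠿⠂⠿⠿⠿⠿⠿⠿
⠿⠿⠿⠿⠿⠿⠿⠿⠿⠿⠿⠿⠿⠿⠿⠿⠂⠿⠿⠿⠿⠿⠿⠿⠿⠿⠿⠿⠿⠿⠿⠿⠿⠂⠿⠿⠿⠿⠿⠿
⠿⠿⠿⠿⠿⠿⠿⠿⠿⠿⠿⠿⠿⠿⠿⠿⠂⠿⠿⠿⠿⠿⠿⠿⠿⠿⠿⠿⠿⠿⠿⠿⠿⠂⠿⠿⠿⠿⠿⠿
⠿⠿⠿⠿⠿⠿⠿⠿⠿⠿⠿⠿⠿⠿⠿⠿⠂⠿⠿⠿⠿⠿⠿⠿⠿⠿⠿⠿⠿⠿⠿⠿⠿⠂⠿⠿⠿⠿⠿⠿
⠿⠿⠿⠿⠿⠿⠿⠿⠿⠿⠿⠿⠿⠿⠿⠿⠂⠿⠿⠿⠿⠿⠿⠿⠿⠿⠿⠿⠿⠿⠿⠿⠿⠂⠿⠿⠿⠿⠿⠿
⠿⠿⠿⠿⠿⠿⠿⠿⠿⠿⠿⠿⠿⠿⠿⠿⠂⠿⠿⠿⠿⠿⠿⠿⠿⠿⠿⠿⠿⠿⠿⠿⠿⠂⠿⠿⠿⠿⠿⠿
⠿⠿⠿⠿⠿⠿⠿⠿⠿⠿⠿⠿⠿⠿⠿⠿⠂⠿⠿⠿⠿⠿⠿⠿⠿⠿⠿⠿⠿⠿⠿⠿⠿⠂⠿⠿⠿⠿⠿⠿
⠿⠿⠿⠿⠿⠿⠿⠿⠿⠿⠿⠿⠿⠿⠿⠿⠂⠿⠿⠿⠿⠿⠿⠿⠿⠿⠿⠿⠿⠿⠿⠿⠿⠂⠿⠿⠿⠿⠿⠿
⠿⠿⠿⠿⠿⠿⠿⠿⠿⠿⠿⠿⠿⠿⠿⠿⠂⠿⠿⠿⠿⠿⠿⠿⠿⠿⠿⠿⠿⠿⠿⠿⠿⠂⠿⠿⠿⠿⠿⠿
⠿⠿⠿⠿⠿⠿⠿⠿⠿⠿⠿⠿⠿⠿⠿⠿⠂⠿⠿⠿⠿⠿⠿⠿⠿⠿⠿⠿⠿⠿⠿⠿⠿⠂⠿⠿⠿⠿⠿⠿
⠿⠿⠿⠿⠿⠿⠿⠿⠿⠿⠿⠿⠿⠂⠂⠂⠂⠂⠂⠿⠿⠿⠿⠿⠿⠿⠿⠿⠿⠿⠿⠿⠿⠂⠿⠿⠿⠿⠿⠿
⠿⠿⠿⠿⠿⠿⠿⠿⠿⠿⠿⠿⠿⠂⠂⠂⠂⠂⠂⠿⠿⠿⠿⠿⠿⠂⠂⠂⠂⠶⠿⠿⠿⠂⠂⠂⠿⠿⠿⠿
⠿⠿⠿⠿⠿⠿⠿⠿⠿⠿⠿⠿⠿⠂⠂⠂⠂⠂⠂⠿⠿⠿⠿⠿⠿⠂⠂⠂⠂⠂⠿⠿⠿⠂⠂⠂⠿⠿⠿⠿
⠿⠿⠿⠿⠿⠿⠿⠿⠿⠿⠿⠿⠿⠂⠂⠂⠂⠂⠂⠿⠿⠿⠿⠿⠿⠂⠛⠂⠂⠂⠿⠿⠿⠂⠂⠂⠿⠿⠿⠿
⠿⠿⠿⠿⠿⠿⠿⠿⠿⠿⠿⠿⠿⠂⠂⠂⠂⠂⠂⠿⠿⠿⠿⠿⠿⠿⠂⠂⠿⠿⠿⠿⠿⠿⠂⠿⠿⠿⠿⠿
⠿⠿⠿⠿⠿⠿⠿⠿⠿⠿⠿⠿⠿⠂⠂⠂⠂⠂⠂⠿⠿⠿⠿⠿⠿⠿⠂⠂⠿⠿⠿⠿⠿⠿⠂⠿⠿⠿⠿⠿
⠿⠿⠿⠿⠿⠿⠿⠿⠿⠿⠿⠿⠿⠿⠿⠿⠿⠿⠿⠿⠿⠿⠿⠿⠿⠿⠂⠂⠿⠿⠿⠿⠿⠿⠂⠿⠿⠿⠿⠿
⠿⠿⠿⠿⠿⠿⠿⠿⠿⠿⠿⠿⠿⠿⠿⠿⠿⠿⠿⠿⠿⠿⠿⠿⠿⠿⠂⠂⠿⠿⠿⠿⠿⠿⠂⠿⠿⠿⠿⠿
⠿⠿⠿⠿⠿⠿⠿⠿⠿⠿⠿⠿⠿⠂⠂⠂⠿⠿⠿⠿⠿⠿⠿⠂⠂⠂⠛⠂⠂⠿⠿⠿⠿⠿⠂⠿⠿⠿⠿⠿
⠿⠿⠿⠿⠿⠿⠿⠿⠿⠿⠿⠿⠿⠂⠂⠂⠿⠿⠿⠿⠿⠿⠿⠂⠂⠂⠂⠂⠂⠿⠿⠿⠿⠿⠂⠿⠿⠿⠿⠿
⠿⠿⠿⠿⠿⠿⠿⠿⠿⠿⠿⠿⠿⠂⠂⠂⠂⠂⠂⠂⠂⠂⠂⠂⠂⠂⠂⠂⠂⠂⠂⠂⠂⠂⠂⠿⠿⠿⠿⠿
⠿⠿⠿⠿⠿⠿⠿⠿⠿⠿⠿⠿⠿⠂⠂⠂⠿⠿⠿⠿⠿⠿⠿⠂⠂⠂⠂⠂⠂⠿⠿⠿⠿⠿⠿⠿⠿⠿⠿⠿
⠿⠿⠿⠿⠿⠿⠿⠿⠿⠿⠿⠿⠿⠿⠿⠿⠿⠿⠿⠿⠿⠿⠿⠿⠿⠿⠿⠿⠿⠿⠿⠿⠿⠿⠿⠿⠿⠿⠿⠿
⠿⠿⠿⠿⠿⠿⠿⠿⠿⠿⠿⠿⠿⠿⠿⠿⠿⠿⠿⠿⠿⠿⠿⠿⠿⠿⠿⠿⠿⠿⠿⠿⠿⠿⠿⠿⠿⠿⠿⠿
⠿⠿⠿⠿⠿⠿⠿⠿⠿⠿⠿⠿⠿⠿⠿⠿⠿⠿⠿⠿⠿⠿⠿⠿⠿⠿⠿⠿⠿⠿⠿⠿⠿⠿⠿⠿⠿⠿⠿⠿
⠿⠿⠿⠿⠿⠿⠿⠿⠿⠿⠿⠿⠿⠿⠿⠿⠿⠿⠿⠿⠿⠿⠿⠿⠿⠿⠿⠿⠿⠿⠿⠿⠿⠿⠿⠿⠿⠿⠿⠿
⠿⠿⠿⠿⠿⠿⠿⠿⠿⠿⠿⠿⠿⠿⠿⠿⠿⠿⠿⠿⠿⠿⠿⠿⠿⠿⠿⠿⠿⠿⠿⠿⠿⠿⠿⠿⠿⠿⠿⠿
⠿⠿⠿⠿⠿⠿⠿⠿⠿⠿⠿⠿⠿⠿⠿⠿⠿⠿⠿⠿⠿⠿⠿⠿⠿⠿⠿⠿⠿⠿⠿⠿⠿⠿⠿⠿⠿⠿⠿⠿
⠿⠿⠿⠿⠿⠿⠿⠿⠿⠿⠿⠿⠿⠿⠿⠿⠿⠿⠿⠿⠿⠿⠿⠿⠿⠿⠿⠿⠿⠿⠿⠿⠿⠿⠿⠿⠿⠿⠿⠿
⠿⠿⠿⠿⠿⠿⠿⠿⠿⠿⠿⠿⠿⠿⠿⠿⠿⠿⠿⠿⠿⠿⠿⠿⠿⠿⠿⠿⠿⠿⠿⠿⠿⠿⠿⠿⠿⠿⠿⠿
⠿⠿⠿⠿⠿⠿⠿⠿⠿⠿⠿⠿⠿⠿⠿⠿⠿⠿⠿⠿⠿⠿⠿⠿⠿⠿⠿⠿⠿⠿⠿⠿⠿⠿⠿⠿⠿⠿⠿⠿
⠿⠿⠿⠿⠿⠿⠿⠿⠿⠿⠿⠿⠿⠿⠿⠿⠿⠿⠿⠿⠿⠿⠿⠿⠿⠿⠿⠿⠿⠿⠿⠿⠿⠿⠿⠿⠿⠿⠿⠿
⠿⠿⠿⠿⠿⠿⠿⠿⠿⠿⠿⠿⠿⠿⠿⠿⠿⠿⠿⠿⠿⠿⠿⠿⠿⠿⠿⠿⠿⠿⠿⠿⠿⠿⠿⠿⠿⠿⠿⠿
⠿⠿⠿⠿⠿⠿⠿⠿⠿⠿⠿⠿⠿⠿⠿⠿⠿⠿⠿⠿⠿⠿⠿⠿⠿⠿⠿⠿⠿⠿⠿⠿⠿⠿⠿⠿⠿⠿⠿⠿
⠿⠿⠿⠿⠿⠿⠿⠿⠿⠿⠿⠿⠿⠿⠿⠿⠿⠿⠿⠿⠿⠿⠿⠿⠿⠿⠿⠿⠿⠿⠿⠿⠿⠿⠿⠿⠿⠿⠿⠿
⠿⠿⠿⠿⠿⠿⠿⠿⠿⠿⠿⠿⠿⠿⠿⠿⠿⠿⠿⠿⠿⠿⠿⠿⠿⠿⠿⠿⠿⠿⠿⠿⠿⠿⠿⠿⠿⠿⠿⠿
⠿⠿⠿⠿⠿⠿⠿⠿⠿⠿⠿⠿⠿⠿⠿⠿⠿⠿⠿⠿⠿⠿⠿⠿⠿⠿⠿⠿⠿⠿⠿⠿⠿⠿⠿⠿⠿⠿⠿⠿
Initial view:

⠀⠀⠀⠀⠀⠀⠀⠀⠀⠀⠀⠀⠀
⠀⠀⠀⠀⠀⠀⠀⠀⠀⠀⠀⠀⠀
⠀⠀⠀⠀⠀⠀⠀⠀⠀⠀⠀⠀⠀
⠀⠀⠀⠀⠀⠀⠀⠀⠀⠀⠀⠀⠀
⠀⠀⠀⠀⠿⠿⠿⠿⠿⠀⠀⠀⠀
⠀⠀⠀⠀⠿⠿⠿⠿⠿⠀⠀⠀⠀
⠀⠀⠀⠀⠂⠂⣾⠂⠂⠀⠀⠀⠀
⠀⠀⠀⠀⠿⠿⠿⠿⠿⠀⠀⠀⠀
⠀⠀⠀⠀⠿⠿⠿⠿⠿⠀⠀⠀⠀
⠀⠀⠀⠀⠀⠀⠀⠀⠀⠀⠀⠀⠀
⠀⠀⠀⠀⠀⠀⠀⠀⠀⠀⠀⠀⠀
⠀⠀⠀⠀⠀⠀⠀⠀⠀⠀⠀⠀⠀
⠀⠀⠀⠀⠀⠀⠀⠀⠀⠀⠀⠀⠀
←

⠀⠀⠀⠀⠀⠀⠀⠀⠀⠀⠀⠀⠀
⠀⠀⠀⠀⠀⠀⠀⠀⠀⠀⠀⠀⠀
⠀⠀⠀⠀⠀⠀⠀⠀⠀⠀⠀⠀⠀
⠀⠀⠀⠀⠀⠀⠀⠀⠀⠀⠀⠀⠀
⠀⠀⠀⠀⠿⠿⠿⠿⠿⠿⠀⠀⠀
⠀⠀⠀⠀⠿⠿⠿⠿⠿⠿⠀⠀⠀
⠀⠀⠀⠀⠂⠂⣾⠂⠂⠂⠀⠀⠀
⠀⠀⠀⠀⠿⠿⠿⠿⠿⠿⠀⠀⠀
⠀⠀⠀⠀⠿⠿⠿⠿⠿⠿⠀⠀⠀
⠀⠀⠀⠀⠀⠀⠀⠀⠀⠀⠀⠀⠀
⠀⠀⠀⠀⠀⠀⠀⠀⠀⠀⠀⠀⠀
⠀⠀⠀⠀⠀⠀⠀⠀⠀⠀⠀⠀⠀
⠀⠀⠀⠀⠀⠀⠀⠀⠀⠀⠀⠀⠀

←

⠀⠀⠀⠀⠀⠀⠀⠀⠀⠀⠀⠀⠀
⠀⠀⠀⠀⠀⠀⠀⠀⠀⠀⠀⠀⠀
⠀⠀⠀⠀⠀⠀⠀⠀⠀⠀⠀⠀⠀
⠀⠀⠀⠀⠀⠀⠀⠀⠀⠀⠀⠀⠀
⠀⠀⠀⠀⠂⠿⠿⠿⠿⠿⠿⠀⠀
⠀⠀⠀⠀⠂⠿⠿⠿⠿⠿⠿⠀⠀
⠀⠀⠀⠀⠂⠂⣾⠂⠂⠂⠂⠀⠀
⠀⠀⠀⠀⠂⠿⠿⠿⠿⠿⠿⠀⠀
⠀⠀⠀⠀⠿⠿⠿⠿⠿⠿⠿⠀⠀
⠀⠀⠀⠀⠀⠀⠀⠀⠀⠀⠀⠀⠀
⠀⠀⠀⠀⠀⠀⠀⠀⠀⠀⠀⠀⠀
⠀⠀⠀⠀⠀⠀⠀⠀⠀⠀⠀⠀⠀
⠀⠀⠀⠀⠀⠀⠀⠀⠀⠀⠀⠀⠀

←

⠀⠀⠀⠀⠀⠀⠀⠀⠀⠀⠀⠀⠀
⠀⠀⠀⠀⠀⠀⠀⠀⠀⠀⠀⠀⠀
⠀⠀⠀⠀⠀⠀⠀⠀⠀⠀⠀⠀⠀
⠀⠀⠀⠀⠀⠀⠀⠀⠀⠀⠀⠀⠀
⠀⠀⠀⠀⠂⠂⠿⠿⠿⠿⠿⠿⠀
⠀⠀⠀⠀⠂⠂⠿⠿⠿⠿⠿⠿⠀
⠀⠀⠀⠀⠂⠂⣾⠂⠂⠂⠂⠂⠀
⠀⠀⠀⠀⠂⠂⠿⠿⠿⠿⠿⠿⠀
⠀⠀⠀⠀⠿⠿⠿⠿⠿⠿⠿⠿⠀
⠀⠀⠀⠀⠀⠀⠀⠀⠀⠀⠀⠀⠀
⠀⠀⠀⠀⠀⠀⠀⠀⠀⠀⠀⠀⠀
⠀⠀⠀⠀⠀⠀⠀⠀⠀⠀⠀⠀⠀
⠀⠀⠀⠀⠀⠀⠀⠀⠀⠀⠀⠀⠀

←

⠀⠀⠀⠀⠀⠀⠀⠀⠀⠀⠀⠀⠀
⠀⠀⠀⠀⠀⠀⠀⠀⠀⠀⠀⠀⠀
⠀⠀⠀⠀⠀⠀⠀⠀⠀⠀⠀⠀⠀
⠀⠀⠀⠀⠀⠀⠀⠀⠀⠀⠀⠀⠀
⠀⠀⠀⠀⠂⠂⠂⠿⠿⠿⠿⠿⠿
⠀⠀⠀⠀⠂⠂⠂⠿⠿⠿⠿⠿⠿
⠀⠀⠀⠀⠂⠂⣾⠂⠂⠂⠂⠂⠂
⠀⠀⠀⠀⠂⠂⠂⠿⠿⠿⠿⠿⠿
⠀⠀⠀⠀⠿⠿⠿⠿⠿⠿⠿⠿⠿
⠀⠀⠀⠀⠀⠀⠀⠀⠀⠀⠀⠀⠀
⠀⠀⠀⠀⠀⠀⠀⠀⠀⠀⠀⠀⠀
⠀⠀⠀⠀⠀⠀⠀⠀⠀⠀⠀⠀⠀
⠀⠀⠀⠀⠀⠀⠀⠀⠀⠀⠀⠀⠀

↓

⠀⠀⠀⠀⠀⠀⠀⠀⠀⠀⠀⠀⠀
⠀⠀⠀⠀⠀⠀⠀⠀⠀⠀⠀⠀⠀
⠀⠀⠀⠀⠀⠀⠀⠀⠀⠀⠀⠀⠀
⠀⠀⠀⠀⠂⠂⠂⠿⠿⠿⠿⠿⠿
⠀⠀⠀⠀⠂⠂⠂⠿⠿⠿⠿⠿⠿
⠀⠀⠀⠀⠂⠂⠂⠂⠂⠂⠂⠂⠂
⠀⠀⠀⠀⠂⠂⣾⠿⠿⠿⠿⠿⠿
⠀⠀⠀⠀⠿⠿⠿⠿⠿⠿⠿⠿⠿
⠀⠀⠀⠀⠿⠿⠿⠿⠿⠀⠀⠀⠀
⠀⠀⠀⠀⠀⠀⠀⠀⠀⠀⠀⠀⠀
⠀⠀⠀⠀⠀⠀⠀⠀⠀⠀⠀⠀⠀
⠀⠀⠀⠀⠀⠀⠀⠀⠀⠀⠀⠀⠀
⠀⠀⠀⠀⠀⠀⠀⠀⠀⠀⠀⠀⠀

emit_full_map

⠂⠂⠂⠿⠿⠿⠿⠿⠿
⠂⠂⠂⠿⠿⠿⠿⠿⠿
⠂⠂⠂⠂⠂⠂⠂⠂⠂
⠂⠂⣾⠿⠿⠿⠿⠿⠿
⠿⠿⠿⠿⠿⠿⠿⠿⠿
⠿⠿⠿⠿⠿⠀⠀⠀⠀

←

⠀⠀⠀⠀⠀⠀⠀⠀⠀⠀⠀⠀⠀
⠀⠀⠀⠀⠀⠀⠀⠀⠀⠀⠀⠀⠀
⠀⠀⠀⠀⠀⠀⠀⠀⠀⠀⠀⠀⠀
⠀⠀⠀⠀⠀⠂⠂⠂⠿⠿⠿⠿⠿
⠀⠀⠀⠀⠿⠂⠂⠂⠿⠿⠿⠿⠿
⠀⠀⠀⠀⠿⠂⠂⠂⠂⠂⠂⠂⠂
⠀⠀⠀⠀⠿⠂⣾⠂⠿⠿⠿⠿⠿
⠀⠀⠀⠀⠿⠿⠿⠿⠿⠿⠿⠿⠿
⠀⠀⠀⠀⠿⠿⠿⠿⠿⠿⠀⠀⠀
⠀⠀⠀⠀⠀⠀⠀⠀⠀⠀⠀⠀⠀
⠀⠀⠀⠀⠀⠀⠀⠀⠀⠀⠀⠀⠀
⠀⠀⠀⠀⠀⠀⠀⠀⠀⠀⠀⠀⠀
⠀⠀⠀⠀⠀⠀⠀⠀⠀⠀⠀⠀⠀

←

⠀⠀⠀⠀⠀⠀⠀⠀⠀⠀⠀⠀⠀
⠀⠀⠀⠀⠀⠀⠀⠀⠀⠀⠀⠀⠀
⠀⠀⠀⠀⠀⠀⠀⠀⠀⠀⠀⠀⠀
⠀⠀⠀⠀⠀⠀⠂⠂⠂⠿⠿⠿⠿
⠀⠀⠀⠀⠿⠿⠂⠂⠂⠿⠿⠿⠿
⠀⠀⠀⠀⠿⠿⠂⠂⠂⠂⠂⠂⠂
⠀⠀⠀⠀⠿⠿⣾⠂⠂⠿⠿⠿⠿
⠀⠀⠀⠀⠿⠿⠿⠿⠿⠿⠿⠿⠿
⠀⠀⠀⠀⠿⠿⠿⠿⠿⠿⠿⠀⠀
⠀⠀⠀⠀⠀⠀⠀⠀⠀⠀⠀⠀⠀
⠀⠀⠀⠀⠀⠀⠀⠀⠀⠀⠀⠀⠀
⠀⠀⠀⠀⠀⠀⠀⠀⠀⠀⠀⠀⠀
⠀⠀⠀⠀⠀⠀⠀⠀⠀⠀⠀⠀⠀

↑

⠀⠀⠀⠀⠀⠀⠀⠀⠀⠀⠀⠀⠀
⠀⠀⠀⠀⠀⠀⠀⠀⠀⠀⠀⠀⠀
⠀⠀⠀⠀⠀⠀⠀⠀⠀⠀⠀⠀⠀
⠀⠀⠀⠀⠀⠀⠀⠀⠀⠀⠀⠀⠀
⠀⠀⠀⠀⠿⠿⠂⠂⠂⠿⠿⠿⠿
⠀⠀⠀⠀⠿⠿⠂⠂⠂⠿⠿⠿⠿
⠀⠀⠀⠀⠿⠿⣾⠂⠂⠂⠂⠂⠂
⠀⠀⠀⠀⠿⠿⠂⠂⠂⠿⠿⠿⠿
⠀⠀⠀⠀⠿⠿⠿⠿⠿⠿⠿⠿⠿
⠀⠀⠀⠀⠿⠿⠿⠿⠿⠿⠿⠀⠀
⠀⠀⠀⠀⠀⠀⠀⠀⠀⠀⠀⠀⠀
⠀⠀⠀⠀⠀⠀⠀⠀⠀⠀⠀⠀⠀
⠀⠀⠀⠀⠀⠀⠀⠀⠀⠀⠀⠀⠀

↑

⠀⠀⠀⠀⠀⠀⠀⠀⠀⠀⠀⠀⠀
⠀⠀⠀⠀⠀⠀⠀⠀⠀⠀⠀⠀⠀
⠀⠀⠀⠀⠀⠀⠀⠀⠀⠀⠀⠀⠀
⠀⠀⠀⠀⠀⠀⠀⠀⠀⠀⠀⠀⠀
⠀⠀⠀⠀⠿⠿⠿⠿⠿⠀⠀⠀⠀
⠀⠀⠀⠀⠿⠿⠂⠂⠂⠿⠿⠿⠿
⠀⠀⠀⠀⠿⠿⣾⠂⠂⠿⠿⠿⠿
⠀⠀⠀⠀⠿⠿⠂⠂⠂⠂⠂⠂⠂
⠀⠀⠀⠀⠿⠿⠂⠂⠂⠿⠿⠿⠿
⠀⠀⠀⠀⠿⠿⠿⠿⠿⠿⠿⠿⠿
⠀⠀⠀⠀⠿⠿⠿⠿⠿⠿⠿⠀⠀
⠀⠀⠀⠀⠀⠀⠀⠀⠀⠀⠀⠀⠀
⠀⠀⠀⠀⠀⠀⠀⠀⠀⠀⠀⠀⠀

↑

⠀⠀⠀⠀⠀⠀⠀⠀⠀⠀⠀⠀⠀
⠀⠀⠀⠀⠀⠀⠀⠀⠀⠀⠀⠀⠀
⠀⠀⠀⠀⠀⠀⠀⠀⠀⠀⠀⠀⠀
⠀⠀⠀⠀⠀⠀⠀⠀⠀⠀⠀⠀⠀
⠀⠀⠀⠀⠿⠿⠿⠿⠿⠀⠀⠀⠀
⠀⠀⠀⠀⠿⠿⠿⠿⠿⠀⠀⠀⠀
⠀⠀⠀⠀⠿⠿⣾⠂⠂⠿⠿⠿⠿
⠀⠀⠀⠀⠿⠿⠂⠂⠂⠿⠿⠿⠿
⠀⠀⠀⠀⠿⠿⠂⠂⠂⠂⠂⠂⠂
⠀⠀⠀⠀⠿⠿⠂⠂⠂⠿⠿⠿⠿
⠀⠀⠀⠀⠿⠿⠿⠿⠿⠿⠿⠿⠿
⠀⠀⠀⠀⠿⠿⠿⠿⠿⠿⠿⠀⠀
⠀⠀⠀⠀⠀⠀⠀⠀⠀⠀⠀⠀⠀

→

⠀⠀⠀⠀⠀⠀⠀⠀⠀⠀⠀⠀⠀
⠀⠀⠀⠀⠀⠀⠀⠀⠀⠀⠀⠀⠀
⠀⠀⠀⠀⠀⠀⠀⠀⠀⠀⠀⠀⠀
⠀⠀⠀⠀⠀⠀⠀⠀⠀⠀⠀⠀⠀
⠀⠀⠀⠿⠿⠿⠿⠿⠿⠀⠀⠀⠀
⠀⠀⠀⠿⠿⠿⠿⠿⠿⠀⠀⠀⠀
⠀⠀⠀⠿⠿⠂⣾⠂⠿⠿⠿⠿⠿
⠀⠀⠀⠿⠿⠂⠂⠂⠿⠿⠿⠿⠿
⠀⠀⠀⠿⠿⠂⠂⠂⠂⠂⠂⠂⠂
⠀⠀⠀⠿⠿⠂⠂⠂⠿⠿⠿⠿⠿
⠀⠀⠀⠿⠿⠿⠿⠿⠿⠿⠿⠿⠿
⠀⠀⠀⠿⠿⠿⠿⠿⠿⠿⠀⠀⠀
⠀⠀⠀⠀⠀⠀⠀⠀⠀⠀⠀⠀⠀

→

⠀⠀⠀⠀⠀⠀⠀⠀⠀⠀⠀⠀⠀
⠀⠀⠀⠀⠀⠀⠀⠀⠀⠀⠀⠀⠀
⠀⠀⠀⠀⠀⠀⠀⠀⠀⠀⠀⠀⠀
⠀⠀⠀⠀⠀⠀⠀⠀⠀⠀⠀⠀⠀
⠀⠀⠿⠿⠿⠿⠿⠿⠿⠀⠀⠀⠀
⠀⠀⠿⠿⠿⠿⠿⠿⠿⠀⠀⠀⠀
⠀⠀⠿⠿⠂⠂⣾⠿⠿⠿⠿⠿⠿
⠀⠀⠿⠿⠂⠂⠂⠿⠿⠿⠿⠿⠿
⠀⠀⠿⠿⠂⠂⠂⠂⠂⠂⠂⠂⠂
⠀⠀⠿⠿⠂⠂⠂⠿⠿⠿⠿⠿⠿
⠀⠀⠿⠿⠿⠿⠿⠿⠿⠿⠿⠿⠿
⠀⠀⠿⠿⠿⠿⠿⠿⠿⠀⠀⠀⠀
⠀⠀⠀⠀⠀⠀⠀⠀⠀⠀⠀⠀⠀

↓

⠀⠀⠀⠀⠀⠀⠀⠀⠀⠀⠀⠀⠀
⠀⠀⠀⠀⠀⠀⠀⠀⠀⠀⠀⠀⠀
⠀⠀⠀⠀⠀⠀⠀⠀⠀⠀⠀⠀⠀
⠀⠀⠿⠿⠿⠿⠿⠿⠿⠀⠀⠀⠀
⠀⠀⠿⠿⠿⠿⠿⠿⠿⠀⠀⠀⠀
⠀⠀⠿⠿⠂⠂⠂⠿⠿⠿⠿⠿⠿
⠀⠀⠿⠿⠂⠂⣾⠿⠿⠿⠿⠿⠿
⠀⠀⠿⠿⠂⠂⠂⠂⠂⠂⠂⠂⠂
⠀⠀⠿⠿⠂⠂⠂⠿⠿⠿⠿⠿⠿
⠀⠀⠿⠿⠿⠿⠿⠿⠿⠿⠿⠿⠿
⠀⠀⠿⠿⠿⠿⠿⠿⠿⠀⠀⠀⠀
⠀⠀⠀⠀⠀⠀⠀⠀⠀⠀⠀⠀⠀
⠀⠀⠀⠀⠀⠀⠀⠀⠀⠀⠀⠀⠀

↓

⠀⠀⠀⠀⠀⠀⠀⠀⠀⠀⠀⠀⠀
⠀⠀⠀⠀⠀⠀⠀⠀⠀⠀⠀⠀⠀
⠀⠀⠿⠿⠿⠿⠿⠿⠿⠀⠀⠀⠀
⠀⠀⠿⠿⠿⠿⠿⠿⠿⠀⠀⠀⠀
⠀⠀⠿⠿⠂⠂⠂⠿⠿⠿⠿⠿⠿
⠀⠀⠿⠿⠂⠂⠂⠿⠿⠿⠿⠿⠿
⠀⠀⠿⠿⠂⠂⣾⠂⠂⠂⠂⠂⠂
⠀⠀⠿⠿⠂⠂⠂⠿⠿⠿⠿⠿⠿
⠀⠀⠿⠿⠿⠿⠿⠿⠿⠿⠿⠿⠿
⠀⠀⠿⠿⠿⠿⠿⠿⠿⠀⠀⠀⠀
⠀⠀⠀⠀⠀⠀⠀⠀⠀⠀⠀⠀⠀
⠀⠀⠀⠀⠀⠀⠀⠀⠀⠀⠀⠀⠀
⠀⠀⠀⠀⠀⠀⠀⠀⠀⠀⠀⠀⠀

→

⠀⠀⠀⠀⠀⠀⠀⠀⠀⠀⠀⠀⠀
⠀⠀⠀⠀⠀⠀⠀⠀⠀⠀⠀⠀⠀
⠀⠿⠿⠿⠿⠿⠿⠿⠀⠀⠀⠀⠀
⠀⠿⠿⠿⠿⠿⠿⠿⠀⠀⠀⠀⠀
⠀⠿⠿⠂⠂⠂⠿⠿⠿⠿⠿⠿⠀
⠀⠿⠿⠂⠂⠂⠿⠿⠿⠿⠿⠿⠀
⠀⠿⠿⠂⠂⠂⣾⠂⠂⠂⠂⠂⠀
⠀⠿⠿⠂⠂⠂⠿⠿⠿⠿⠿⠿⠀
⠀⠿⠿⠿⠿⠿⠿⠿⠿⠿⠿⠿⠀
⠀⠿⠿⠿⠿⠿⠿⠿⠀⠀⠀⠀⠀
⠀⠀⠀⠀⠀⠀⠀⠀⠀⠀⠀⠀⠀
⠀⠀⠀⠀⠀⠀⠀⠀⠀⠀⠀⠀⠀
⠀⠀⠀⠀⠀⠀⠀⠀⠀⠀⠀⠀⠀

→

⠀⠀⠀⠀⠀⠀⠀⠀⠀⠀⠀⠀⠀
⠀⠀⠀⠀⠀⠀⠀⠀⠀⠀⠀⠀⠀
⠿⠿⠿⠿⠿⠿⠿⠀⠀⠀⠀⠀⠀
⠿⠿⠿⠿⠿⠿⠿⠀⠀⠀⠀⠀⠀
⠿⠿⠂⠂⠂⠿⠿⠿⠿⠿⠿⠀⠀
⠿⠿⠂⠂⠂⠿⠿⠿⠿⠿⠿⠀⠀
⠿⠿⠂⠂⠂⠂⣾⠂⠂⠂⠂⠀⠀
⠿⠿⠂⠂⠂⠿⠿⠿⠿⠿⠿⠀⠀
⠿⠿⠿⠿⠿⠿⠿⠿⠿⠿⠿⠀⠀
⠿⠿⠿⠿⠿⠿⠿⠀⠀⠀⠀⠀⠀
⠀⠀⠀⠀⠀⠀⠀⠀⠀⠀⠀⠀⠀
⠀⠀⠀⠀⠀⠀⠀⠀⠀⠀⠀⠀⠀
⠀⠀⠀⠀⠀⠀⠀⠀⠀⠀⠀⠀⠀

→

⠀⠀⠀⠀⠀⠀⠀⠀⠀⠀⠀⠀⠀
⠀⠀⠀⠀⠀⠀⠀⠀⠀⠀⠀⠀⠀
⠿⠿⠿⠿⠿⠿⠀⠀⠀⠀⠀⠀⠀
⠿⠿⠿⠿⠿⠿⠀⠀⠀⠀⠀⠀⠀
⠿⠂⠂⠂⠿⠿⠿⠿⠿⠿⠀⠀⠀
⠿⠂⠂⠂⠿⠿⠿⠿⠿⠿⠀⠀⠀
⠿⠂⠂⠂⠂⠂⣾⠂⠂⠂⠀⠀⠀
⠿⠂⠂⠂⠿⠿⠿⠿⠿⠿⠀⠀⠀
⠿⠿⠿⠿⠿⠿⠿⠿⠿⠿⠀⠀⠀
⠿⠿⠿⠿⠿⠿⠀⠀⠀⠀⠀⠀⠀
⠀⠀⠀⠀⠀⠀⠀⠀⠀⠀⠀⠀⠀
⠀⠀⠀⠀⠀⠀⠀⠀⠀⠀⠀⠀⠀
⠀⠀⠀⠀⠀⠀⠀⠀⠀⠀⠀⠀⠀

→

⠀⠀⠀⠀⠀⠀⠀⠀⠀⠀⠀⠀⠀
⠀⠀⠀⠀⠀⠀⠀⠀⠀⠀⠀⠀⠀
⠿⠿⠿⠿⠿⠀⠀⠀⠀⠀⠀⠀⠀
⠿⠿⠿⠿⠿⠀⠀⠀⠀⠀⠀⠀⠀
⠂⠂⠂⠿⠿⠿⠿⠿⠿⠀⠀⠀⠀
⠂⠂⠂⠿⠿⠿⠿⠿⠿⠀⠀⠀⠀
⠂⠂⠂⠂⠂⠂⣾⠂⠂⠀⠀⠀⠀
⠂⠂⠂⠿⠿⠿⠿⠿⠿⠀⠀⠀⠀
⠿⠿⠿⠿⠿⠿⠿⠿⠿⠀⠀⠀⠀
⠿⠿⠿⠿⠿⠀⠀⠀⠀⠀⠀⠀⠀
⠀⠀⠀⠀⠀⠀⠀⠀⠀⠀⠀⠀⠀
⠀⠀⠀⠀⠀⠀⠀⠀⠀⠀⠀⠀⠀
⠀⠀⠀⠀⠀⠀⠀⠀⠀⠀⠀⠀⠀

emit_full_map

⠿⠿⠿⠿⠿⠿⠿⠀⠀⠀⠀
⠿⠿⠿⠿⠿⠿⠿⠀⠀⠀⠀
⠿⠿⠂⠂⠂⠿⠿⠿⠿⠿⠿
⠿⠿⠂⠂⠂⠿⠿⠿⠿⠿⠿
⠿⠿⠂⠂⠂⠂⠂⠂⣾⠂⠂
⠿⠿⠂⠂⠂⠿⠿⠿⠿⠿⠿
⠿⠿⠿⠿⠿⠿⠿⠿⠿⠿⠿
⠿⠿⠿⠿⠿⠿⠿⠀⠀⠀⠀


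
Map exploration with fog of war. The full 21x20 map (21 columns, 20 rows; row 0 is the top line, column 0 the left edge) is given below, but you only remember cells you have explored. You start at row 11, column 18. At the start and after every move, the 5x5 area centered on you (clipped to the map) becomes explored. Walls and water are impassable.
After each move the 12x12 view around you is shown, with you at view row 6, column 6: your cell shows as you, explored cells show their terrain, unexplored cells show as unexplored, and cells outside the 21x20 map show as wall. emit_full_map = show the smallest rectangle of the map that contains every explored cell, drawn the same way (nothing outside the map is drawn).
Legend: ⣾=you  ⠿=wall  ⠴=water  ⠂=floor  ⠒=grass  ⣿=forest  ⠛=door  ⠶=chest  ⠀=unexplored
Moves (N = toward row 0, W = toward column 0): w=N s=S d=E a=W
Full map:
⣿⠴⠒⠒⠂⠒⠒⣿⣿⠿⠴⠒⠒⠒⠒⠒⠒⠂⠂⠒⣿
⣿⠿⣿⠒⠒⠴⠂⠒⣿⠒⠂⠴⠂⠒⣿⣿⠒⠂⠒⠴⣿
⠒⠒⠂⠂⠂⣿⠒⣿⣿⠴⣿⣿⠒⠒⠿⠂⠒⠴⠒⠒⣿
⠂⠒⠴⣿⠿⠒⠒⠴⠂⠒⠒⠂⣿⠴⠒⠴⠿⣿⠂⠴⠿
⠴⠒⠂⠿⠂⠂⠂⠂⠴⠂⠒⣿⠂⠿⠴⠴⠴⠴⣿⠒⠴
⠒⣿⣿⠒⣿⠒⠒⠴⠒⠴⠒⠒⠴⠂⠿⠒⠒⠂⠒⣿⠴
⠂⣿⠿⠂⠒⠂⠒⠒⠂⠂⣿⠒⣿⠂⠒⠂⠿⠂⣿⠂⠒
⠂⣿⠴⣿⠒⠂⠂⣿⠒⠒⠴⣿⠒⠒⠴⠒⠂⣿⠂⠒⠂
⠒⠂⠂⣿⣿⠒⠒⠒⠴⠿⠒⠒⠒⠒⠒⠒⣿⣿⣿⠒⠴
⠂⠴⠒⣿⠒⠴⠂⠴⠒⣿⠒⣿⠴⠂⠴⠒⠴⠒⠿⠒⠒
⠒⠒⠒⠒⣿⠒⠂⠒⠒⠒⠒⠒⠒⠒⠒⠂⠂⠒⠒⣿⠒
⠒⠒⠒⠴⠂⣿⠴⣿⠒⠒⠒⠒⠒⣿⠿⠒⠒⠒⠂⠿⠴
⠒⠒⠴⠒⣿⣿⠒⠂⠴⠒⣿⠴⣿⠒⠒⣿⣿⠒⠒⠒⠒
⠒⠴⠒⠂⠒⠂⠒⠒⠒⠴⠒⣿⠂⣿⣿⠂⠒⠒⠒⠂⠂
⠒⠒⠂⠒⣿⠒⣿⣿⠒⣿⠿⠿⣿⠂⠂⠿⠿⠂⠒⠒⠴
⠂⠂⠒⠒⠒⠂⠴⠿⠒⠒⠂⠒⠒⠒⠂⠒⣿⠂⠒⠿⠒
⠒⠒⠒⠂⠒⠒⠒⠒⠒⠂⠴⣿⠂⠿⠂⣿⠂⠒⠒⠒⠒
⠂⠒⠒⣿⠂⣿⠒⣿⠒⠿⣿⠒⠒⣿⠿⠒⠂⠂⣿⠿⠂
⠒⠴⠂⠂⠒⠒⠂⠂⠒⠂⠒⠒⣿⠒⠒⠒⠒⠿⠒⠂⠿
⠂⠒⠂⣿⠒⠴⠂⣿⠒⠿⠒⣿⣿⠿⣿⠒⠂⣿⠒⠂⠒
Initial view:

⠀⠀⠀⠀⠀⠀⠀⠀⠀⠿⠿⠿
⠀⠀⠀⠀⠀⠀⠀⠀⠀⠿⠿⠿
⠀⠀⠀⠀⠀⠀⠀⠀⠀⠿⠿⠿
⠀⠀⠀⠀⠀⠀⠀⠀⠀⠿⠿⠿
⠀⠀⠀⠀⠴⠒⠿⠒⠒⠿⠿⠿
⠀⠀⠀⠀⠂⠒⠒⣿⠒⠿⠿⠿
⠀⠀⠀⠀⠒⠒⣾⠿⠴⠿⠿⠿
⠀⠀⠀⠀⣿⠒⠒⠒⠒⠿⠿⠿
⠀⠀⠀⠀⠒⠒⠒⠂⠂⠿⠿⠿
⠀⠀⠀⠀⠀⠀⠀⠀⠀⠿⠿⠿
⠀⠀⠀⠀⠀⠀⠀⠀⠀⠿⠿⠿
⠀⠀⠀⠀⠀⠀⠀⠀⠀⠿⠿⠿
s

⠀⠀⠀⠀⠀⠀⠀⠀⠀⠿⠿⠿
⠀⠀⠀⠀⠀⠀⠀⠀⠀⠿⠿⠿
⠀⠀⠀⠀⠀⠀⠀⠀⠀⠿⠿⠿
⠀⠀⠀⠀⠴⠒⠿⠒⠒⠿⠿⠿
⠀⠀⠀⠀⠂⠒⠒⣿⠒⠿⠿⠿
⠀⠀⠀⠀⠒⠒⠂⠿⠴⠿⠿⠿
⠀⠀⠀⠀⣿⠒⣾⠒⠒⠿⠿⠿
⠀⠀⠀⠀⠒⠒⠒⠂⠂⠿⠿⠿
⠀⠀⠀⠀⠿⠂⠒⠒⠴⠿⠿⠿
⠀⠀⠀⠀⠀⠀⠀⠀⠀⠿⠿⠿
⠀⠀⠀⠀⠀⠀⠀⠀⠀⠿⠿⠿
⠀⠀⠀⠀⠀⠀⠀⠀⠀⠿⠿⠿

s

⠀⠀⠀⠀⠀⠀⠀⠀⠀⠿⠿⠿
⠀⠀⠀⠀⠀⠀⠀⠀⠀⠿⠿⠿
⠀⠀⠀⠀⠴⠒⠿⠒⠒⠿⠿⠿
⠀⠀⠀⠀⠂⠒⠒⣿⠒⠿⠿⠿
⠀⠀⠀⠀⠒⠒⠂⠿⠴⠿⠿⠿
⠀⠀⠀⠀⣿⠒⠒⠒⠒⠿⠿⠿
⠀⠀⠀⠀⠒⠒⣾⠂⠂⠿⠿⠿
⠀⠀⠀⠀⠿⠂⠒⠒⠴⠿⠿⠿
⠀⠀⠀⠀⣿⠂⠒⠿⠒⠿⠿⠿
⠀⠀⠀⠀⠀⠀⠀⠀⠀⠿⠿⠿
⠀⠀⠀⠀⠀⠀⠀⠀⠀⠿⠿⠿
⠀⠀⠀⠀⠀⠀⠀⠀⠀⠿⠿⠿

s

⠀⠀⠀⠀⠀⠀⠀⠀⠀⠿⠿⠿
⠀⠀⠀⠀⠴⠒⠿⠒⠒⠿⠿⠿
⠀⠀⠀⠀⠂⠒⠒⣿⠒⠿⠿⠿
⠀⠀⠀⠀⠒⠒⠂⠿⠴⠿⠿⠿
⠀⠀⠀⠀⣿⠒⠒⠒⠒⠿⠿⠿
⠀⠀⠀⠀⠒⠒⠒⠂⠂⠿⠿⠿
⠀⠀⠀⠀⠿⠂⣾⠒⠴⠿⠿⠿
⠀⠀⠀⠀⣿⠂⠒⠿⠒⠿⠿⠿
⠀⠀⠀⠀⠂⠒⠒⠒⠒⠿⠿⠿
⠀⠀⠀⠀⠀⠀⠀⠀⠀⠿⠿⠿
⠀⠀⠀⠀⠀⠀⠀⠀⠀⠿⠿⠿
⠀⠀⠀⠀⠀⠀⠀⠀⠀⠿⠿⠿

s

⠀⠀⠀⠀⠴⠒⠿⠒⠒⠿⠿⠿
⠀⠀⠀⠀⠂⠒⠒⣿⠒⠿⠿⠿
⠀⠀⠀⠀⠒⠒⠂⠿⠴⠿⠿⠿
⠀⠀⠀⠀⣿⠒⠒⠒⠒⠿⠿⠿
⠀⠀⠀⠀⠒⠒⠒⠂⠂⠿⠿⠿
⠀⠀⠀⠀⠿⠂⠒⠒⠴⠿⠿⠿
⠀⠀⠀⠀⣿⠂⣾⠿⠒⠿⠿⠿
⠀⠀⠀⠀⠂⠒⠒⠒⠒⠿⠿⠿
⠀⠀⠀⠀⠂⠂⣿⠿⠂⠿⠿⠿
⠀⠀⠀⠀⠀⠀⠀⠀⠀⠿⠿⠿
⠀⠀⠀⠀⠀⠀⠀⠀⠀⠿⠿⠿
⠿⠿⠿⠿⠿⠿⠿⠿⠿⠿⠿⠿

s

⠀⠀⠀⠀⠂⠒⠒⣿⠒⠿⠿⠿
⠀⠀⠀⠀⠒⠒⠂⠿⠴⠿⠿⠿
⠀⠀⠀⠀⣿⠒⠒⠒⠒⠿⠿⠿
⠀⠀⠀⠀⠒⠒⠒⠂⠂⠿⠿⠿
⠀⠀⠀⠀⠿⠂⠒⠒⠴⠿⠿⠿
⠀⠀⠀⠀⣿⠂⠒⠿⠒⠿⠿⠿
⠀⠀⠀⠀⠂⠒⣾⠒⠒⠿⠿⠿
⠀⠀⠀⠀⠂⠂⣿⠿⠂⠿⠿⠿
⠀⠀⠀⠀⠒⠿⠒⠂⠿⠿⠿⠿
⠀⠀⠀⠀⠀⠀⠀⠀⠀⠿⠿⠿
⠿⠿⠿⠿⠿⠿⠿⠿⠿⠿⠿⠿
⠿⠿⠿⠿⠿⠿⠿⠿⠿⠿⠿⠿

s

⠀⠀⠀⠀⠒⠒⠂⠿⠴⠿⠿⠿
⠀⠀⠀⠀⣿⠒⠒⠒⠒⠿⠿⠿
⠀⠀⠀⠀⠒⠒⠒⠂⠂⠿⠿⠿
⠀⠀⠀⠀⠿⠂⠒⠒⠴⠿⠿⠿
⠀⠀⠀⠀⣿⠂⠒⠿⠒⠿⠿⠿
⠀⠀⠀⠀⠂⠒⠒⠒⠒⠿⠿⠿
⠀⠀⠀⠀⠂⠂⣾⠿⠂⠿⠿⠿
⠀⠀⠀⠀⠒⠿⠒⠂⠿⠿⠿⠿
⠀⠀⠀⠀⠂⣿⠒⠂⠒⠿⠿⠿
⠿⠿⠿⠿⠿⠿⠿⠿⠿⠿⠿⠿
⠿⠿⠿⠿⠿⠿⠿⠿⠿⠿⠿⠿
⠿⠿⠿⠿⠿⠿⠿⠿⠿⠿⠿⠿

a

⠀⠀⠀⠀⠀⠒⠒⠂⠿⠴⠿⠿
⠀⠀⠀⠀⠀⣿⠒⠒⠒⠒⠿⠿
⠀⠀⠀⠀⠀⠒⠒⠒⠂⠂⠿⠿
⠀⠀⠀⠀⠀⠿⠂⠒⠒⠴⠿⠿
⠀⠀⠀⠀⠒⣿⠂⠒⠿⠒⠿⠿
⠀⠀⠀⠀⣿⠂⠒⠒⠒⠒⠿⠿
⠀⠀⠀⠀⠒⠂⣾⣿⠿⠂⠿⠿
⠀⠀⠀⠀⠒⠒⠿⠒⠂⠿⠿⠿
⠀⠀⠀⠀⠒⠂⣿⠒⠂⠒⠿⠿
⠿⠿⠿⠿⠿⠿⠿⠿⠿⠿⠿⠿
⠿⠿⠿⠿⠿⠿⠿⠿⠿⠿⠿⠿
⠿⠿⠿⠿⠿⠿⠿⠿⠿⠿⠿⠿

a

⠀⠀⠀⠀⠀⠀⠒⠒⠂⠿⠴⠿
⠀⠀⠀⠀⠀⠀⣿⠒⠒⠒⠒⠿
⠀⠀⠀⠀⠀⠀⠒⠒⠒⠂⠂⠿
⠀⠀⠀⠀⠀⠀⠿⠂⠒⠒⠴⠿
⠀⠀⠀⠀⠂⠒⣿⠂⠒⠿⠒⠿
⠀⠀⠀⠀⠂⣿⠂⠒⠒⠒⠒⠿
⠀⠀⠀⠀⠿⠒⣾⠂⣿⠿⠂⠿
⠀⠀⠀⠀⠒⠒⠒⠿⠒⠂⠿⠿
⠀⠀⠀⠀⣿⠒⠂⣿⠒⠂⠒⠿
⠿⠿⠿⠿⠿⠿⠿⠿⠿⠿⠿⠿
⠿⠿⠿⠿⠿⠿⠿⠿⠿⠿⠿⠿
⠿⠿⠿⠿⠿⠿⠿⠿⠿⠿⠿⠿

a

⠀⠀⠀⠀⠀⠀⠀⠒⠒⠂⠿⠴
⠀⠀⠀⠀⠀⠀⠀⣿⠒⠒⠒⠒
⠀⠀⠀⠀⠀⠀⠀⠒⠒⠒⠂⠂
⠀⠀⠀⠀⠀⠀⠀⠿⠂⠒⠒⠴
⠀⠀⠀⠀⠒⠂⠒⣿⠂⠒⠿⠒
⠀⠀⠀⠀⠿⠂⣿⠂⠒⠒⠒⠒
⠀⠀⠀⠀⣿⠿⣾⠂⠂⣿⠿⠂
⠀⠀⠀⠀⠒⠒⠒⠒⠿⠒⠂⠿
⠀⠀⠀⠀⠿⣿⠒⠂⣿⠒⠂⠒
⠿⠿⠿⠿⠿⠿⠿⠿⠿⠿⠿⠿
⠿⠿⠿⠿⠿⠿⠿⠿⠿⠿⠿⠿
⠿⠿⠿⠿⠿⠿⠿⠿⠿⠿⠿⠿

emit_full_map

⠀⠀⠀⠴⠒⠿⠒⠒
⠀⠀⠀⠂⠒⠒⣿⠒
⠀⠀⠀⠒⠒⠂⠿⠴
⠀⠀⠀⣿⠒⠒⠒⠒
⠀⠀⠀⠒⠒⠒⠂⠂
⠀⠀⠀⠿⠂⠒⠒⠴
⠒⠂⠒⣿⠂⠒⠿⠒
⠿⠂⣿⠂⠒⠒⠒⠒
⣿⠿⣾⠂⠂⣿⠿⠂
⠒⠒⠒⠒⠿⠒⠂⠿
⠿⣿⠒⠂⣿⠒⠂⠒

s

⠀⠀⠀⠀⠀⠀⠀⣿⠒⠒⠒⠒
⠀⠀⠀⠀⠀⠀⠀⠒⠒⠒⠂⠂
⠀⠀⠀⠀⠀⠀⠀⠿⠂⠒⠒⠴
⠀⠀⠀⠀⠒⠂⠒⣿⠂⠒⠿⠒
⠀⠀⠀⠀⠿⠂⣿⠂⠒⠒⠒⠒
⠀⠀⠀⠀⣿⠿⠒⠂⠂⣿⠿⠂
⠀⠀⠀⠀⠒⠒⣾⠒⠿⠒⠂⠿
⠀⠀⠀⠀⠿⣿⠒⠂⣿⠒⠂⠒
⠿⠿⠿⠿⠿⠿⠿⠿⠿⠿⠿⠿
⠿⠿⠿⠿⠿⠿⠿⠿⠿⠿⠿⠿
⠿⠿⠿⠿⠿⠿⠿⠿⠿⠿⠿⠿
⠿⠿⠿⠿⠿⠿⠿⠿⠿⠿⠿⠿

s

⠀⠀⠀⠀⠀⠀⠀⠒⠒⠒⠂⠂
⠀⠀⠀⠀⠀⠀⠀⠿⠂⠒⠒⠴
⠀⠀⠀⠀⠒⠂⠒⣿⠂⠒⠿⠒
⠀⠀⠀⠀⠿⠂⣿⠂⠒⠒⠒⠒
⠀⠀⠀⠀⣿⠿⠒⠂⠂⣿⠿⠂
⠀⠀⠀⠀⠒⠒⠒⠒⠿⠒⠂⠿
⠀⠀⠀⠀⠿⣿⣾⠂⣿⠒⠂⠒
⠿⠿⠿⠿⠿⠿⠿⠿⠿⠿⠿⠿
⠿⠿⠿⠿⠿⠿⠿⠿⠿⠿⠿⠿
⠿⠿⠿⠿⠿⠿⠿⠿⠿⠿⠿⠿
⠿⠿⠿⠿⠿⠿⠿⠿⠿⠿⠿⠿
⠿⠿⠿⠿⠿⠿⠿⠿⠿⠿⠿⠿

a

⠀⠀⠀⠀⠀⠀⠀⠀⠒⠒⠒⠂
⠀⠀⠀⠀⠀⠀⠀⠀⠿⠂⠒⠒
⠀⠀⠀⠀⠀⠒⠂⠒⣿⠂⠒⠿
⠀⠀⠀⠀⠀⠿⠂⣿⠂⠒⠒⠒
⠀⠀⠀⠀⠒⣿⠿⠒⠂⠂⣿⠿
⠀⠀⠀⠀⣿⠒⠒⠒⠒⠿⠒⠂
⠀⠀⠀⠀⣿⠿⣾⠒⠂⣿⠒⠂
⠿⠿⠿⠿⠿⠿⠿⠿⠿⠿⠿⠿
⠿⠿⠿⠿⠿⠿⠿⠿⠿⠿⠿⠿
⠿⠿⠿⠿⠿⠿⠿⠿⠿⠿⠿⠿
⠿⠿⠿⠿⠿⠿⠿⠿⠿⠿⠿⠿
⠿⠿⠿⠿⠿⠿⠿⠿⠿⠿⠿⠿

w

⠀⠀⠀⠀⠀⠀⠀⠀⣿⠒⠒⠒
⠀⠀⠀⠀⠀⠀⠀⠀⠒⠒⠒⠂
⠀⠀⠀⠀⠀⠀⠀⠀⠿⠂⠒⠒
⠀⠀⠀⠀⠀⠒⠂⠒⣿⠂⠒⠿
⠀⠀⠀⠀⠂⠿⠂⣿⠂⠒⠒⠒
⠀⠀⠀⠀⠒⣿⠿⠒⠂⠂⣿⠿
⠀⠀⠀⠀⣿⠒⣾⠒⠒⠿⠒⠂
⠀⠀⠀⠀⣿⠿⣿⠒⠂⣿⠒⠂
⠿⠿⠿⠿⠿⠿⠿⠿⠿⠿⠿⠿
⠿⠿⠿⠿⠿⠿⠿⠿⠿⠿⠿⠿
⠿⠿⠿⠿⠿⠿⠿⠿⠿⠿⠿⠿
⠿⠿⠿⠿⠿⠿⠿⠿⠿⠿⠿⠿

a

⠀⠀⠀⠀⠀⠀⠀⠀⠀⣿⠒⠒
⠀⠀⠀⠀⠀⠀⠀⠀⠀⠒⠒⠒
⠀⠀⠀⠀⠀⠀⠀⠀⠀⠿⠂⠒
⠀⠀⠀⠀⠀⠀⠒⠂⠒⣿⠂⠒
⠀⠀⠀⠀⣿⠂⠿⠂⣿⠂⠒⠒
⠀⠀⠀⠀⠒⠒⣿⠿⠒⠂⠂⣿
⠀⠀⠀⠀⠒⣿⣾⠒⠒⠒⠿⠒
⠀⠀⠀⠀⣿⣿⠿⣿⠒⠂⣿⠒
⠿⠿⠿⠿⠿⠿⠿⠿⠿⠿⠿⠿
⠿⠿⠿⠿⠿⠿⠿⠿⠿⠿⠿⠿
⠿⠿⠿⠿⠿⠿⠿⠿⠿⠿⠿⠿
⠿⠿⠿⠿⠿⠿⠿⠿⠿⠿⠿⠿

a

⠀⠀⠀⠀⠀⠀⠀⠀⠀⠀⣿⠒
⠀⠀⠀⠀⠀⠀⠀⠀⠀⠀⠒⠒
⠀⠀⠀⠀⠀⠀⠀⠀⠀⠀⠿⠂
⠀⠀⠀⠀⠀⠀⠀⠒⠂⠒⣿⠂
⠀⠀⠀⠀⠴⣿⠂⠿⠂⣿⠂⠒
⠀⠀⠀⠀⣿⠒⠒⣿⠿⠒⠂⠂
⠀⠀⠀⠀⠒⠒⣾⠒⠒⠒⠒⠿
⠀⠀⠀⠀⠒⣿⣿⠿⣿⠒⠂⣿
⠿⠿⠿⠿⠿⠿⠿⠿⠿⠿⠿⠿
⠿⠿⠿⠿⠿⠿⠿⠿⠿⠿⠿⠿
⠿⠿⠿⠿⠿⠿⠿⠿⠿⠿⠿⠿
⠿⠿⠿⠿⠿⠿⠿⠿⠿⠿⠿⠿

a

⠀⠀⠀⠀⠀⠀⠀⠀⠀⠀⠀⣿
⠀⠀⠀⠀⠀⠀⠀⠀⠀⠀⠀⠒
⠀⠀⠀⠀⠀⠀⠀⠀⠀⠀⠀⠿
⠀⠀⠀⠀⠀⠀⠀⠀⠒⠂⠒⣿
⠀⠀⠀⠀⠂⠴⣿⠂⠿⠂⣿⠂
⠀⠀⠀⠀⠿⣿⠒⠒⣿⠿⠒⠂
⠀⠀⠀⠀⠂⠒⣾⣿⠒⠒⠒⠒
⠀⠀⠀⠀⠿⠒⣿⣿⠿⣿⠒⠂
⠿⠿⠿⠿⠿⠿⠿⠿⠿⠿⠿⠿
⠿⠿⠿⠿⠿⠿⠿⠿⠿⠿⠿⠿
⠿⠿⠿⠿⠿⠿⠿⠿⠿⠿⠿⠿
⠿⠿⠿⠿⠿⠿⠿⠿⠿⠿⠿⠿

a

⠀⠀⠀⠀⠀⠀⠀⠀⠀⠀⠀⠀
⠀⠀⠀⠀⠀⠀⠀⠀⠀⠀⠀⠀
⠀⠀⠀⠀⠀⠀⠀⠀⠀⠀⠀⠀
⠀⠀⠀⠀⠀⠀⠀⠀⠀⠒⠂⠒
⠀⠀⠀⠀⠒⠂⠴⣿⠂⠿⠂⣿
⠀⠀⠀⠀⠒⠿⣿⠒⠒⣿⠿⠒
⠀⠀⠀⠀⠒⠂⣾⠒⣿⠒⠒⠒
⠀⠀⠀⠀⠒⠿⠒⣿⣿⠿⣿⠒
⠿⠿⠿⠿⠿⠿⠿⠿⠿⠿⠿⠿
⠿⠿⠿⠿⠿⠿⠿⠿⠿⠿⠿⠿
⠿⠿⠿⠿⠿⠿⠿⠿⠿⠿⠿⠿
⠿⠿⠿⠿⠿⠿⠿⠿⠿⠿⠿⠿

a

⠀⠀⠀⠀⠀⠀⠀⠀⠀⠀⠀⠀
⠀⠀⠀⠀⠀⠀⠀⠀⠀⠀⠀⠀
⠀⠀⠀⠀⠀⠀⠀⠀⠀⠀⠀⠀
⠀⠀⠀⠀⠀⠀⠀⠀⠀⠀⠒⠂
⠀⠀⠀⠀⠒⠒⠂⠴⣿⠂⠿⠂
⠀⠀⠀⠀⣿⠒⠿⣿⠒⠒⣿⠿
⠀⠀⠀⠀⠂⠒⣾⠒⠒⣿⠒⠒
⠀⠀⠀⠀⣿⠒⠿⠒⣿⣿⠿⣿
⠿⠿⠿⠿⠿⠿⠿⠿⠿⠿⠿⠿
⠿⠿⠿⠿⠿⠿⠿⠿⠿⠿⠿⠿
⠿⠿⠿⠿⠿⠿⠿⠿⠿⠿⠿⠿
⠿⠿⠿⠿⠿⠿⠿⠿⠿⠿⠿⠿

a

⠀⠀⠀⠀⠀⠀⠀⠀⠀⠀⠀⠀
⠀⠀⠀⠀⠀⠀⠀⠀⠀⠀⠀⠀
⠀⠀⠀⠀⠀⠀⠀⠀⠀⠀⠀⠀
⠀⠀⠀⠀⠀⠀⠀⠀⠀⠀⠀⠒
⠀⠀⠀⠀⠒⠒⠒⠂⠴⣿⠂⠿
⠀⠀⠀⠀⠒⣿⠒⠿⣿⠒⠒⣿
⠀⠀⠀⠀⠂⠂⣾⠂⠒⠒⣿⠒
⠀⠀⠀⠀⠂⣿⠒⠿⠒⣿⣿⠿
⠿⠿⠿⠿⠿⠿⠿⠿⠿⠿⠿⠿
⠿⠿⠿⠿⠿⠿⠿⠿⠿⠿⠿⠿
⠿⠿⠿⠿⠿⠿⠿⠿⠿⠿⠿⠿
⠿⠿⠿⠿⠿⠿⠿⠿⠿⠿⠿⠿

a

⠀⠀⠀⠀⠀⠀⠀⠀⠀⠀⠀⠀
⠀⠀⠀⠀⠀⠀⠀⠀⠀⠀⠀⠀
⠀⠀⠀⠀⠀⠀⠀⠀⠀⠀⠀⠀
⠀⠀⠀⠀⠀⠀⠀⠀⠀⠀⠀⠀
⠀⠀⠀⠀⠒⠒⠒⠒⠂⠴⣿⠂
⠀⠀⠀⠀⣿⠒⣿⠒⠿⣿⠒⠒
⠀⠀⠀⠀⠒⠂⣾⠒⠂⠒⠒⣿
⠀⠀⠀⠀⠴⠂⣿⠒⠿⠒⣿⣿
⠿⠿⠿⠿⠿⠿⠿⠿⠿⠿⠿⠿
⠿⠿⠿⠿⠿⠿⠿⠿⠿⠿⠿⠿
⠿⠿⠿⠿⠿⠿⠿⠿⠿⠿⠿⠿
⠿⠿⠿⠿⠿⠿⠿⠿⠿⠿⠿⠿

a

⠀⠀⠀⠀⠀⠀⠀⠀⠀⠀⠀⠀
⠀⠀⠀⠀⠀⠀⠀⠀⠀⠀⠀⠀
⠀⠀⠀⠀⠀⠀⠀⠀⠀⠀⠀⠀
⠀⠀⠀⠀⠀⠀⠀⠀⠀⠀⠀⠀
⠀⠀⠀⠀⠒⠒⠒⠒⠒⠂⠴⣿
⠀⠀⠀⠀⠂⣿⠒⣿⠒⠿⣿⠒
⠀⠀⠀⠀⠒⠒⣾⠂⠒⠂⠒⠒
⠀⠀⠀⠀⠒⠴⠂⣿⠒⠿⠒⣿
⠿⠿⠿⠿⠿⠿⠿⠿⠿⠿⠿⠿
⠿⠿⠿⠿⠿⠿⠿⠿⠿⠿⠿⠿
⠿⠿⠿⠿⠿⠿⠿⠿⠿⠿⠿⠿
⠿⠿⠿⠿⠿⠿⠿⠿⠿⠿⠿⠿

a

⠿⠀⠀⠀⠀⠀⠀⠀⠀⠀⠀⠀
⠿⠀⠀⠀⠀⠀⠀⠀⠀⠀⠀⠀
⠿⠀⠀⠀⠀⠀⠀⠀⠀⠀⠀⠀
⠿⠀⠀⠀⠀⠀⠀⠀⠀⠀⠀⠀
⠿⠀⠀⠀⠂⠒⠒⠒⠒⠒⠂⠴
⠿⠀⠀⠀⣿⠂⣿⠒⣿⠒⠿⣿
⠿⠀⠀⠀⠂⠒⣾⠂⠂⠒⠂⠒
⠿⠀⠀⠀⣿⠒⠴⠂⣿⠒⠿⠒
⠿⠿⠿⠿⠿⠿⠿⠿⠿⠿⠿⠿
⠿⠿⠿⠿⠿⠿⠿⠿⠿⠿⠿⠿
⠿⠿⠿⠿⠿⠿⠿⠿⠿⠿⠿⠿
⠿⠿⠿⠿⠿⠿⠿⠿⠿⠿⠿⠿

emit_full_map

⠀⠀⠀⠀⠀⠀⠀⠀⠀⠀⠀⠀⠀⠴⠒⠿⠒⠒
⠀⠀⠀⠀⠀⠀⠀⠀⠀⠀⠀⠀⠀⠂⠒⠒⣿⠒
⠀⠀⠀⠀⠀⠀⠀⠀⠀⠀⠀⠀⠀⠒⠒⠂⠿⠴
⠀⠀⠀⠀⠀⠀⠀⠀⠀⠀⠀⠀⠀⣿⠒⠒⠒⠒
⠀⠀⠀⠀⠀⠀⠀⠀⠀⠀⠀⠀⠀⠒⠒⠒⠂⠂
⠀⠀⠀⠀⠀⠀⠀⠀⠀⠀⠀⠀⠀⠿⠂⠒⠒⠴
⠀⠀⠀⠀⠀⠀⠀⠀⠀⠀⠒⠂⠒⣿⠂⠒⠿⠒
⠂⠒⠒⠒⠒⠒⠂⠴⣿⠂⠿⠂⣿⠂⠒⠒⠒⠒
⣿⠂⣿⠒⣿⠒⠿⣿⠒⠒⣿⠿⠒⠂⠂⣿⠿⠂
⠂⠒⣾⠂⠂⠒⠂⠒⠒⣿⠒⠒⠒⠒⠿⠒⠂⠿
⣿⠒⠴⠂⣿⠒⠿⠒⣿⣿⠿⣿⠒⠂⣿⠒⠂⠒

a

⠿⠿⠀⠀⠀⠀⠀⠀⠀⠀⠀⠀
⠿⠿⠀⠀⠀⠀⠀⠀⠀⠀⠀⠀
⠿⠿⠀⠀⠀⠀⠀⠀⠀⠀⠀⠀
⠿⠿⠀⠀⠀⠀⠀⠀⠀⠀⠀⠀
⠿⠿⠀⠀⠒⠂⠒⠒⠒⠒⠒⠂
⠿⠿⠀⠀⠒⣿⠂⣿⠒⣿⠒⠿
⠿⠿⠀⠀⠂⠂⣾⠒⠂⠂⠒⠂
⠿⠿⠀⠀⠂⣿⠒⠴⠂⣿⠒⠿
⠿⠿⠿⠿⠿⠿⠿⠿⠿⠿⠿⠿
⠿⠿⠿⠿⠿⠿⠿⠿⠿⠿⠿⠿
⠿⠿⠿⠿⠿⠿⠿⠿⠿⠿⠿⠿
⠿⠿⠿⠿⠿⠿⠿⠿⠿⠿⠿⠿

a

⠿⠿⠿⠀⠀⠀⠀⠀⠀⠀⠀⠀
⠿⠿⠿⠀⠀⠀⠀⠀⠀⠀⠀⠀
⠿⠿⠿⠀⠀⠀⠀⠀⠀⠀⠀⠀
⠿⠿⠿⠀⠀⠀⠀⠀⠀⠀⠀⠀
⠿⠿⠿⠀⠒⠒⠂⠒⠒⠒⠒⠒
⠿⠿⠿⠀⠒⠒⣿⠂⣿⠒⣿⠒
⠿⠿⠿⠀⠴⠂⣾⠒⠒⠂⠂⠒
⠿⠿⠿⠀⠒⠂⣿⠒⠴⠂⣿⠒
⠿⠿⠿⠿⠿⠿⠿⠿⠿⠿⠿⠿
⠿⠿⠿⠿⠿⠿⠿⠿⠿⠿⠿⠿
⠿⠿⠿⠿⠿⠿⠿⠿⠿⠿⠿⠿
⠿⠿⠿⠿⠿⠿⠿⠿⠿⠿⠿⠿

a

⠿⠿⠿⠿⠀⠀⠀⠀⠀⠀⠀⠀
⠿⠿⠿⠿⠀⠀⠀⠀⠀⠀⠀⠀
⠿⠿⠿⠿⠀⠀⠀⠀⠀⠀⠀⠀
⠿⠿⠿⠿⠀⠀⠀⠀⠀⠀⠀⠀
⠿⠿⠿⠿⠒⠒⠒⠂⠒⠒⠒⠒
⠿⠿⠿⠿⠂⠒⠒⣿⠂⣿⠒⣿
⠿⠿⠿⠿⠒⠴⣾⠂⠒⠒⠂⠂
⠿⠿⠿⠿⠂⠒⠂⣿⠒⠴⠂⣿
⠿⠿⠿⠿⠿⠿⠿⠿⠿⠿⠿⠿
⠿⠿⠿⠿⠿⠿⠿⠿⠿⠿⠿⠿
⠿⠿⠿⠿⠿⠿⠿⠿⠿⠿⠿⠿
⠿⠿⠿⠿⠿⠿⠿⠿⠿⠿⠿⠿

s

⠿⠿⠿⠿⠀⠀⠀⠀⠀⠀⠀⠀
⠿⠿⠿⠿⠀⠀⠀⠀⠀⠀⠀⠀
⠿⠿⠿⠿⠀⠀⠀⠀⠀⠀⠀⠀
⠿⠿⠿⠿⠒⠒⠒⠂⠒⠒⠒⠒
⠿⠿⠿⠿⠂⠒⠒⣿⠂⣿⠒⣿
⠿⠿⠿⠿⠒⠴⠂⠂⠒⠒⠂⠂
⠿⠿⠿⠿⠂⠒⣾⣿⠒⠴⠂⣿
⠿⠿⠿⠿⠿⠿⠿⠿⠿⠿⠿⠿
⠿⠿⠿⠿⠿⠿⠿⠿⠿⠿⠿⠿
⠿⠿⠿⠿⠿⠿⠿⠿⠿⠿⠿⠿
⠿⠿⠿⠿⠿⠿⠿⠿⠿⠿⠿⠿
⠿⠿⠿⠿⠿⠿⠿⠿⠿⠿⠿⠿

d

⠿⠿⠿⠀⠀⠀⠀⠀⠀⠀⠀⠀
⠿⠿⠿⠀⠀⠀⠀⠀⠀⠀⠀⠀
⠿⠿⠿⠀⠀⠀⠀⠀⠀⠀⠀⠀
⠿⠿⠿⠒⠒⠒⠂⠒⠒⠒⠒⠒
⠿⠿⠿⠂⠒⠒⣿⠂⣿⠒⣿⠒
⠿⠿⠿⠒⠴⠂⠂⠒⠒⠂⠂⠒
⠿⠿⠿⠂⠒⠂⣾⠒⠴⠂⣿⠒
⠿⠿⠿⠿⠿⠿⠿⠿⠿⠿⠿⠿
⠿⠿⠿⠿⠿⠿⠿⠿⠿⠿⠿⠿
⠿⠿⠿⠿⠿⠿⠿⠿⠿⠿⠿⠿
⠿⠿⠿⠿⠿⠿⠿⠿⠿⠿⠿⠿
⠿⠿⠿⠿⠿⠿⠿⠿⠿⠿⠿⠿

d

⠿⠿⠀⠀⠀⠀⠀⠀⠀⠀⠀⠀
⠿⠿⠀⠀⠀⠀⠀⠀⠀⠀⠀⠀
⠿⠿⠀⠀⠀⠀⠀⠀⠀⠀⠀⠀
⠿⠿⠒⠒⠒⠂⠒⠒⠒⠒⠒⠂
⠿⠿⠂⠒⠒⣿⠂⣿⠒⣿⠒⠿
⠿⠿⠒⠴⠂⠂⠒⠒⠂⠂⠒⠂
⠿⠿⠂⠒⠂⣿⣾⠴⠂⣿⠒⠿
⠿⠿⠿⠿⠿⠿⠿⠿⠿⠿⠿⠿
⠿⠿⠿⠿⠿⠿⠿⠿⠿⠿⠿⠿
⠿⠿⠿⠿⠿⠿⠿⠿⠿⠿⠿⠿
⠿⠿⠿⠿⠿⠿⠿⠿⠿⠿⠿⠿
⠿⠿⠿⠿⠿⠿⠿⠿⠿⠿⠿⠿

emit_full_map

⠀⠀⠀⠀⠀⠀⠀⠀⠀⠀⠀⠀⠀⠀⠀⠀⠴⠒⠿⠒⠒
⠀⠀⠀⠀⠀⠀⠀⠀⠀⠀⠀⠀⠀⠀⠀⠀⠂⠒⠒⣿⠒
⠀⠀⠀⠀⠀⠀⠀⠀⠀⠀⠀⠀⠀⠀⠀⠀⠒⠒⠂⠿⠴
⠀⠀⠀⠀⠀⠀⠀⠀⠀⠀⠀⠀⠀⠀⠀⠀⣿⠒⠒⠒⠒
⠀⠀⠀⠀⠀⠀⠀⠀⠀⠀⠀⠀⠀⠀⠀⠀⠒⠒⠒⠂⠂
⠀⠀⠀⠀⠀⠀⠀⠀⠀⠀⠀⠀⠀⠀⠀⠀⠿⠂⠒⠒⠴
⠀⠀⠀⠀⠀⠀⠀⠀⠀⠀⠀⠀⠀⠒⠂⠒⣿⠂⠒⠿⠒
⠒⠒⠒⠂⠒⠒⠒⠒⠒⠂⠴⣿⠂⠿⠂⣿⠂⠒⠒⠒⠒
⠂⠒⠒⣿⠂⣿⠒⣿⠒⠿⣿⠒⠒⣿⠿⠒⠂⠂⣿⠿⠂
⠒⠴⠂⠂⠒⠒⠂⠂⠒⠂⠒⠒⣿⠒⠒⠒⠒⠿⠒⠂⠿
⠂⠒⠂⣿⣾⠴⠂⣿⠒⠿⠒⣿⣿⠿⣿⠒⠂⣿⠒⠂⠒


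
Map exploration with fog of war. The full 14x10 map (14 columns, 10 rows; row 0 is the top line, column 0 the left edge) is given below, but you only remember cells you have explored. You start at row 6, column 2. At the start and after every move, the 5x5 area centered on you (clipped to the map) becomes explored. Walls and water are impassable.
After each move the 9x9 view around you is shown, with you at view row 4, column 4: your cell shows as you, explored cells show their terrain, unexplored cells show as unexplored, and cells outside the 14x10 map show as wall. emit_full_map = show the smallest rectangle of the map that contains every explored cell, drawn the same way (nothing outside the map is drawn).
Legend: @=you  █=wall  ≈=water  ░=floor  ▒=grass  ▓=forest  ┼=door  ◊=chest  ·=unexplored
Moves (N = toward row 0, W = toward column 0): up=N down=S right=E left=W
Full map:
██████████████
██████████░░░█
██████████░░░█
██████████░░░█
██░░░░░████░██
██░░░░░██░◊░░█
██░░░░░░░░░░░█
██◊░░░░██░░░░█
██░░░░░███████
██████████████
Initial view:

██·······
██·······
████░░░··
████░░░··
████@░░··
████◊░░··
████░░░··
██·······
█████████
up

██·······
██·······
███████··
████░░░··
████@░░··
████░░░··
████◊░░··
████░░░··
██·······

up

██·······
██·······
███████··
███████··
████@░░··
████░░░··
████░░░··
████◊░░··
████░░░··

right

█········
█········
███████··
███████··
███░@░░··
███░░░░··
███░░░░··
███◊░░···
███░░░···

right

·········
·········
███████··
███████··
██░░@░░··
██░░░░░··
██░░░░░··
██◊░░····
██░░░····

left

█········
█········
████████·
████████·
███░@░░░·
███░░░░░·
███░░░░░·
███◊░░···
███░░░···

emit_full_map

███████
███████
██░@░░░
██░░░░░
██░░░░░
██◊░░··
██░░░··

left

██·······
██·······
█████████
█████████
████@░░░░
████░░░░░
████░░░░░
████◊░░··
████░░░··

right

█········
█········
████████·
████████·
███░@░░░·
███░░░░░·
███░░░░░·
███◊░░···
███░░░···

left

██·······
██·······
█████████
█████████
████@░░░░
████░░░░░
████░░░░░
████◊░░··
████░░░··

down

██·······
█████████
█████████
████░░░░░
████@░░░░
████░░░░░
████◊░░··
████░░░··
██·······

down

█████████
█████████
████░░░░░
████░░░░░
████@░░░░
████◊░░··
████░░░··
██·······
█████████

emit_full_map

███████
███████
██░░░░░
██░░░░░
██@░░░░
██◊░░··
██░░░··

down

█████████
████░░░░░
████░░░░░
████░░░░░
████@░░··
████░░░··
███████··
█████████
█████████

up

█████████
█████████
████░░░░░
████░░░░░
████@░░░░
████◊░░··
████░░░··
███████··
█████████

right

████████·
████████·
███░░░░░·
███░░░░░·
███░@░░░·
███◊░░░··
███░░░░··
██████···
█████████

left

█████████
█████████
████░░░░░
████░░░░░
████@░░░░
████◊░░░·
████░░░░·
███████··
█████████

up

██·······
█████████
█████████
████░░░░░
████@░░░░
████░░░░░
████◊░░░·
████░░░░·
███████··

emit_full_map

███████
███████
██░░░░░
██@░░░░
██░░░░░
██◊░░░·
██░░░░·
█████··


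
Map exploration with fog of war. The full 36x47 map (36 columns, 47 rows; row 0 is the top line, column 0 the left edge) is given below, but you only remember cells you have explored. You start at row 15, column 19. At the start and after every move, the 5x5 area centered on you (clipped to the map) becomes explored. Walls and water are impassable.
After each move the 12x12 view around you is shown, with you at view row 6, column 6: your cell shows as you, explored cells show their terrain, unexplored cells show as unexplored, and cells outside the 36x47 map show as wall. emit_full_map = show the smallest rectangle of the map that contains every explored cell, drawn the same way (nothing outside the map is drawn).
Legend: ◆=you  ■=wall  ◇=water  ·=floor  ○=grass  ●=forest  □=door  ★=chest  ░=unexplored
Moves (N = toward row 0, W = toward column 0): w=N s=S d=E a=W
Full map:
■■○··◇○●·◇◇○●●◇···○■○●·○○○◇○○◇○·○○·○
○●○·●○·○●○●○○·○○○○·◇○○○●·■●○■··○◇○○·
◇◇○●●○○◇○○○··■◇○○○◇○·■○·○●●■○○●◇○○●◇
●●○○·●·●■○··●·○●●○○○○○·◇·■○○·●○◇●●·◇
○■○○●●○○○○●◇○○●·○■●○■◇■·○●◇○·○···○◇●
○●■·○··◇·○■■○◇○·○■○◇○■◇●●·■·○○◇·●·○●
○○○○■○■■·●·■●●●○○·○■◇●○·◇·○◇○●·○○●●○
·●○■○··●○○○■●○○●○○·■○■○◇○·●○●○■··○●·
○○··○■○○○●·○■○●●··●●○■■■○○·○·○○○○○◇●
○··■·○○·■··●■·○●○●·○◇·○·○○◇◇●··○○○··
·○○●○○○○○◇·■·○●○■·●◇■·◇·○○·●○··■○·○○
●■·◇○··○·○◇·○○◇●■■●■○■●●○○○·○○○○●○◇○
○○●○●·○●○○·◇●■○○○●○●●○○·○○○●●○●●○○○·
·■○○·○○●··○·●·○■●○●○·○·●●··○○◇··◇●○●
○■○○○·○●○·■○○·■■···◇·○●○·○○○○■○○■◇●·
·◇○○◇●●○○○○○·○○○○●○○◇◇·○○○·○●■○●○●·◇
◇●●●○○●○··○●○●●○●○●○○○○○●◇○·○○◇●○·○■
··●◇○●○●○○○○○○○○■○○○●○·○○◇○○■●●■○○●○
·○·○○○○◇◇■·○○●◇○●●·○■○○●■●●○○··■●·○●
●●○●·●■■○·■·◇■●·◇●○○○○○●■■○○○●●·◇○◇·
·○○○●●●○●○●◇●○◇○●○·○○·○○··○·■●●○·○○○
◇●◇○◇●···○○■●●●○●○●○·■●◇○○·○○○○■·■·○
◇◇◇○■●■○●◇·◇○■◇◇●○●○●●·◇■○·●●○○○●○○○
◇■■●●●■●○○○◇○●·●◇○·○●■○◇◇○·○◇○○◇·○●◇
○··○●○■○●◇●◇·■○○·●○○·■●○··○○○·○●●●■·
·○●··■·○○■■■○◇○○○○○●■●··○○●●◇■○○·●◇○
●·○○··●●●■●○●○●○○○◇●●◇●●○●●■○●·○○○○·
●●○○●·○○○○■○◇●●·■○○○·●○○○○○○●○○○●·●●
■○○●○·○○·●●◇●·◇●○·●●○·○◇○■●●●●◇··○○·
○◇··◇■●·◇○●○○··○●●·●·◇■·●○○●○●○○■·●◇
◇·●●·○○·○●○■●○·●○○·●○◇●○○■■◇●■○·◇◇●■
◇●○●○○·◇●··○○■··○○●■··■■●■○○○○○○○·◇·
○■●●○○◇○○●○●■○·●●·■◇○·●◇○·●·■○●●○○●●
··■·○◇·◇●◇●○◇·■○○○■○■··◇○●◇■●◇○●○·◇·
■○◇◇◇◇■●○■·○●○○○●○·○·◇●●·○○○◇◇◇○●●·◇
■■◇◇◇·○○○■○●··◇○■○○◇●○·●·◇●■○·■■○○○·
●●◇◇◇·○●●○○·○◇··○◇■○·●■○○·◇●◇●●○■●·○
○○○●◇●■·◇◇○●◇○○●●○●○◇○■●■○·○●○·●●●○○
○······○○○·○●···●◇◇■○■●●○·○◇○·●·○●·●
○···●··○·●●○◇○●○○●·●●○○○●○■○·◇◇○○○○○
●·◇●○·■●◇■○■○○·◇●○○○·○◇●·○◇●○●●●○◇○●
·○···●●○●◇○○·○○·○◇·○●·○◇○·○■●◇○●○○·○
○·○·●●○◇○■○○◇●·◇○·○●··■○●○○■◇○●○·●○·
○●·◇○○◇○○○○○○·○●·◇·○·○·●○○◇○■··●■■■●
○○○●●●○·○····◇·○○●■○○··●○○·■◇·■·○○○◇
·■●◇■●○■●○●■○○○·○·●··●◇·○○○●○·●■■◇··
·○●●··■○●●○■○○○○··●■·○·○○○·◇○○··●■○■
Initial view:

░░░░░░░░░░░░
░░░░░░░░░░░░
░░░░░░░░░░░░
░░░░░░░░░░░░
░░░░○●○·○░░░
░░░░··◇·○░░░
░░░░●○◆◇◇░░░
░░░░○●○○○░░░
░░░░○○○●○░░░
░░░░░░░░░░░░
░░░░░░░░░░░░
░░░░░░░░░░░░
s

░░░░░░░░░░░░
░░░░░░░░░░░░
░░░░░░░░░░░░
░░░░○●○·○░░░
░░░░··◇·○░░░
░░░░●○○◇◇░░░
░░░░○●◆○○░░░
░░░░○○○●○░░░
░░░░●·○■○░░░
░░░░░░░░░░░░
░░░░░░░░░░░░
░░░░░░░░░░░░

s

░░░░░░░░░░░░
░░░░░░░░░░░░
░░░░○●○·○░░░
░░░░··◇·○░░░
░░░░●○○◇◇░░░
░░░░○●○○○░░░
░░░░○○◆●○░░░
░░░░●·○■○░░░
░░░░●○○○○░░░
░░░░░░░░░░░░
░░░░░░░░░░░░
░░░░░░░░░░░░

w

░░░░░░░░░░░░
░░░░░░░░░░░░
░░░░░░░░░░░░
░░░░○●○·○░░░
░░░░··◇·○░░░
░░░░●○○◇◇░░░
░░░░○●◆○○░░░
░░░░○○○●○░░░
░░░░●·○■○░░░
░░░░●○○○○░░░
░░░░░░░░░░░░
░░░░░░░░░░░░

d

░░░░░░░░░░░░
░░░░░░░░░░░░
░░░░░░░░░░░░
░░░○●○·○░░░░
░░░··◇·○●░░░
░░░●○○◇◇·░░░
░░░○●○◆○○░░░
░░░○○○●○·░░░
░░░●·○■○○░░░
░░░●○○○○░░░░
░░░░░░░░░░░░
░░░░░░░░░░░░

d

░░░░░░░░░░░░
░░░░░░░░░░░░
░░░░░░░░░░░░
░░○●○·○░░░░░
░░··◇·○●○░░░
░░●○○◇◇·○░░░
░░○●○○◆○○░░░
░░○○○●○·○░░░
░░●·○■○○●░░░
░░●○○○○░░░░░
░░░░░░░░░░░░
░░░░░░░░░░░░

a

░░░░░░░░░░░░
░░░░░░░░░░░░
░░░░░░░░░░░░
░░░○●○·○░░░░
░░░··◇·○●○░░
░░░●○○◇◇·○░░
░░░○●○◆○○○░░
░░░○○○●○·○░░
░░░●·○■○○●░░
░░░●○○○○░░░░
░░░░░░░░░░░░
░░░░░░░░░░░░

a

░░░░░░░░░░░░
░░░░░░░░░░░░
░░░░░░░░░░░░
░░░░○●○·○░░░
░░░░··◇·○●○░
░░░░●○○◇◇·○░
░░░░○●◆○○○○░
░░░░○○○●○·○░
░░░░●·○■○○●░
░░░░●○○○○░░░
░░░░░░░░░░░░
░░░░░░░░░░░░

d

░░░░░░░░░░░░
░░░░░░░░░░░░
░░░░░░░░░░░░
░░░○●○·○░░░░
░░░··◇·○●○░░
░░░●○○◇◇·○░░
░░░○●○◆○○○░░
░░░○○○●○·○░░
░░░●·○■○○●░░
░░░●○○○○░░░░
░░░░░░░░░░░░
░░░░░░░░░░░░

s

░░░░░░░░░░░░
░░░░░░░░░░░░
░░░○●○·○░░░░
░░░··◇·○●○░░
░░░●○○◇◇·○░░
░░░○●○○○○○░░
░░░○○○◆○·○░░
░░░●·○■○○●░░
░░░●○○○○○░░░
░░░░░░░░░░░░
░░░░░░░░░░░░
░░░░░░░░░░░░

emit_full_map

○●○·○░░
··◇·○●○
●○○◇◇·○
○●○○○○○
○○○◆○·○
●·○■○○●
●○○○○○░

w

░░░░░░░░░░░░
░░░░░░░░░░░░
░░░░░░░░░░░░
░░░○●○·○░░░░
░░░··◇·○●○░░
░░░●○○◇◇·○░░
░░░○●○◆○○○░░
░░░○○○●○·○░░
░░░●·○■○○●░░
░░░●○○○○○░░░
░░░░░░░░░░░░
░░░░░░░░░░░░

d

░░░░░░░░░░░░
░░░░░░░░░░░░
░░░░░░░░░░░░
░░○●○·○░░░░░
░░··◇·○●○░░░
░░●○○◇◇·○░░░
░░○●○○◆○○░░░
░░○○○●○·○░░░
░░●·○■○○●░░░
░░●○○○○○░░░░
░░░░░░░░░░░░
░░░░░░░░░░░░

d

░░░░░░░░░░░░
░░░░░░░░░░░░
░░░░░░░░░░░░
░○●○·○░░░░░░
░··◇·○●○·░░░
░●○○◇◇·○○░░░
░○●○○○◆○●░░░
░○○○●○·○○░░░
░●·○■○○●■░░░
░●○○○○○░░░░░
░░░░░░░░░░░░
░░░░░░░░░░░░

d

░░░░░░░░░░░░
░░░░░░░░░░░░
░░░░░░░░░░░░
○●○·○░░░░░░░
··◇·○●○·○░░░
●○○◇◇·○○○░░░
○●○○○○◆●◇░░░
○○○●○·○○◇░░░
●·○■○○●■●░░░
●○○○○○░░░░░░
░░░░░░░░░░░░
░░░░░░░░░░░░

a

░░░░░░░░░░░░
░░░░░░░░░░░░
░░░░░░░░░░░░
░○●○·○░░░░░░
░··◇·○●○·○░░
░●○○◇◇·○○○░░
░○●○○○◆○●◇░░
░○○○●○·○○◇░░
░●·○■○○●■●░░
░●○○○○○░░░░░
░░░░░░░░░░░░
░░░░░░░░░░░░

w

░░░░░░░░░░░░
░░░░░░░░░░░░
░░░░░░░░░░░░
░░░░░░░░░░░░
░○●○·○·●●░░░
░··◇·○●○·○░░
░●○○◇◇◆○○○░░
░○●○○○○○●◇░░
░○○○●○·○○◇░░
░●·○■○○●■●░░
░●○○○○○░░░░░
░░░░░░░░░░░░

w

░░░░░░░░░░░░
░░░░░░░░░░░░
░░░░░░░░░░░░
░░░░░░░░░░░░
░░░░●○○·○░░░
░○●○·○·●●░░░
░··◇·○◆○·○░░
░●○○◇◇·○○○░░
░○●○○○○○●◇░░
░○○○●○·○○◇░░
░●·○■○○●■●░░
░●○○○○○░░░░░

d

░░░░░░░░░░░░
░░░░░░░░░░░░
░░░░░░░░░░░░
░░░░░░░░░░░░
░░░●○○·○○░░░
○●○·○·●●·░░░
··◇·○●◆·○░░░
●○○◇◇·○○○░░░
○●○○○○○●◇░░░
○○○●○·○○◇░░░
●·○■○○●■●░░░
●○○○○○░░░░░░

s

░░░░░░░░░░░░
░░░░░░░░░░░░
░░░░░░░░░░░░
░░░●○○·○○░░░
○●○·○·●●·░░░
··◇·○●○·○░░░
●○○◇◇·◆○○░░░
○●○○○○○●◇░░░
○○○●○·○○◇░░░
●·○■○○●■●░░░
●○○○○○░░░░░░
░░░░░░░░░░░░

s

░░░░░░░░░░░░
░░░░░░░░░░░░
░░░●○○·○○░░░
○●○·○·●●·░░░
··◇·○●○·○░░░
●○○◇◇·○○○░░░
○●○○○○◆●◇░░░
○○○●○·○○◇░░░
●·○■○○●■●░░░
●○○○○○░░░░░░
░░░░░░░░░░░░
░░░░░░░░░░░░

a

░░░░░░░░░░░░
░░░░░░░░░░░░
░░░░●○○·○○░░
░○●○·○·●●·░░
░··◇·○●○·○░░
░●○○◇◇·○○○░░
░○●○○○◆○●◇░░
░○○○●○·○○◇░░
░●·○■○○●■●░░
░●○○○○○░░░░░
░░░░░░░░░░░░
░░░░░░░░░░░░

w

░░░░░░░░░░░░
░░░░░░░░░░░░
░░░░░░░░░░░░
░░░░●○○·○○░░
░○●○·○·●●·░░
░··◇·○●○·○░░
░●○○◇◇◆○○○░░
░○●○○○○○●◇░░
░○○○●○·○○◇░░
░●·○■○○●■●░░
░●○○○○○░░░░░
░░░░░░░░░░░░

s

░░░░░░░░░░░░
░░░░░░░░░░░░
░░░░●○○·○○░░
░○●○·○·●●·░░
░··◇·○●○·○░░
░●○○◇◇·○○○░░
░○●○○○◆○●◇░░
░○○○●○·○○◇░░
░●·○■○○●■●░░
░●○○○○○░░░░░
░░░░░░░░░░░░
░░░░░░░░░░░░

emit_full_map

░░░●○○·○○
○●○·○·●●·
··◇·○●○·○
●○○◇◇·○○○
○●○○○◆○●◇
○○○●○·○○◇
●·○■○○●■●
●○○○○○░░░
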